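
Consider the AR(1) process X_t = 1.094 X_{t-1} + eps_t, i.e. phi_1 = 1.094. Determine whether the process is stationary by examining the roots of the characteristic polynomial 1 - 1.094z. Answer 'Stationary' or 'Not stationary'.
\text{Not stationary}

The AR(p) characteristic polynomial is P(z) = 1 - 1.094z.
Stationarity requires all roots to lie outside the unit circle, i.e. |z| > 1 for every root.
This is linear in z: 1 + (-1.094) z = 0  =>  z = -1/(-1.094) = 0.914077,  |z| = 0.914077.
Moduli of all roots: 0.9141.
All moduli strictly greater than 1? No.
Verdict: Not stationary.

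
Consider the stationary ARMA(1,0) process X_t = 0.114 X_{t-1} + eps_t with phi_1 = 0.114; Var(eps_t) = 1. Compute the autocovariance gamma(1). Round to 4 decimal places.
\gamma(1) = 0.1155

Multiply the model equation by X_{t-k} and take expectations. With theta_0 = psi_0 = 1 and psi_j the MA(infinity) weights, this gives
  gamma(k) - sum_i phi_i gamma(k-i) = c_k,
  c_k = sigma^2 * sum_{j=k..q} theta_j psi_{j-k}   (c_k = 0 for k > q),
using gamma(-m) = gamma(m).
Pure AR (q = 0): c_0 = sigma^2 = 1, c_k = 0 for k >= 1.
Equations for k = 0 and k = 1 (AR order 1):
  gamma(0) = phi_1 gamma(1) + c_0
  gamma(1) = phi_1 gamma(0) + c_1
Substituting the second into the first: gamma(0) (1 - phi_1^2) = c_0 + phi_1 c_1, so
  gamma(0) = c_0 / (1 - phi_1^2) = 1 / (1 - (0.114)^2) = 1 / 0.987004 = 1.013167.
  gamma(1) = phi_1 gamma(0) = (0.114)(1.013167) = 0.115501.
Therefore gamma(1) = 0.1155 (to 4 decimal places).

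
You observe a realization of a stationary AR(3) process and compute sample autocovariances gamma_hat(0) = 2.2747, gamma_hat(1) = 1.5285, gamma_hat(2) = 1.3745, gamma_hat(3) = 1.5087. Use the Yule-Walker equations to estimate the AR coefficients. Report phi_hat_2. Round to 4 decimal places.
\hat\phi_{2} = 0.1029

The Yule-Walker equations for an AR(p) process read, in matrix form,
  Gamma_p phi = r_p,   with   (Gamma_p)_{ij} = gamma(|i - j|),
                       (r_p)_i = gamma(i),   i,j = 1..p.
Substitute the sample gammas (Toeplitz matrix and right-hand side of size 3):
  Gamma_p = [[2.2747, 1.5285, 1.3745], [1.5285, 2.2747, 1.5285], [1.3745, 1.5285, 2.2747]]
  r_p     = [1.5285, 1.3745, 1.5087]
Written out (R1..R3):
  (R1) 2.2747 phi_1 + 1.5285 phi_2 + 1.3745 phi_3 = 1.5285
  (R2) 1.5285 phi_1 + 2.2747 phi_2 + 1.5285 phi_3 = 1.3745
  (R3) 1.3745 phi_1 + 1.5285 phi_2 + 2.2747 phi_3 = 1.5087
Gaussian elimination:
  R2 <- R2 - (1.5285/2.2747) R1 = R2 - (0.671957) R1:  1.247614 phi_2 + 0.604895 phi_3 = 0.347414
  R3 <- R3 - (1.3745/2.2747) R1 = R3 - (0.604256) R1:  0.604895 phi_2 + 1.444151 phi_3 = 0.585095
  R3 <- R3 - (0.604895/1.247614) R2 = R3 - (0.484842) R2:  1.150872 phi_3 = 0.416655
Back-substitution:
  phi_hat_3 = 0.416655 / 1.150872 = 0.362034
  phi_hat_2 = (0.347414 - (0.604895)(0.362034)) / 1.247614 = 0.102934
  phi_hat_1 = (1.5285 - (1.5285)(0.102934) - (1.3745)(0.362034)) / 2.2747 = 0.384029
So phi_hat = [0.3840, 0.1029, 0.3620].
Therefore phi_hat_2 = 0.1029.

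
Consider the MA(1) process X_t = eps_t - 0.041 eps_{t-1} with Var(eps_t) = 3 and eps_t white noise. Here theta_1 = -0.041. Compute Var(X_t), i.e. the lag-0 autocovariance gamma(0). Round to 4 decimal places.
\gamma(0) = 3.0050

For an MA(q) process X_t = eps_t + sum_i theta_i eps_{t-i} with
Var(eps_t) = sigma^2, the variance is
  gamma(0) = sigma^2 * (1 + sum_i theta_i^2).
  sum_i theta_i^2 = (-0.041)^2 = 0.001681.
  gamma(0) = 3 * (1 + 0.001681) = 3 * 1.001681 = 3.005043, which rounds to 3.0050.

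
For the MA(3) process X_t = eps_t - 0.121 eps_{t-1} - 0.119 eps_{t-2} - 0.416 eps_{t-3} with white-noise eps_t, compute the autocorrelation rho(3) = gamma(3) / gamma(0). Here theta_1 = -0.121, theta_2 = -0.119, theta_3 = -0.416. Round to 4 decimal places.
\rho(3) = -0.3461

For an MA(q) process with theta_0 = 1, the autocovariance is
  gamma(k) = sigma^2 * sum_{i=0..q-k} theta_i * theta_{i+k},
and rho(k) = gamma(k) / gamma(0). Sigma^2 cancels.
  numerator   = (1)*(-0.416) = -0.416.
  denominator = (1)^2 + (-0.121)^2 + (-0.119)^2 + (-0.416)^2 = 1.201858.
  rho(3) = -0.416 / 1.201858 = -0.3461.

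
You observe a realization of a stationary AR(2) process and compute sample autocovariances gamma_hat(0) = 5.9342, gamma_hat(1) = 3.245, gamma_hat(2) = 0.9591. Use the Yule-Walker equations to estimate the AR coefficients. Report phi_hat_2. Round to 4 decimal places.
\hat\phi_{2} = -0.1960

The Yule-Walker equations for an AR(p) process read, in matrix form,
  Gamma_p phi = r_p,   with   (Gamma_p)_{ij} = gamma(|i - j|),
                       (r_p)_i = gamma(i),   i,j = 1..p.
Substitute the sample gammas (Toeplitz matrix and right-hand side of size 2):
  Gamma_p = [[5.9342, 3.245], [3.245, 5.9342]]
  r_p     = [3.245, 0.9591]
Written out:
  5.9342 phi_1 + 3.245 phi_2 = 3.245
  3.245 phi_1 + 5.9342 phi_2 = 0.9591
Solve by Cramer's rule:
  det = gamma(0)^2 - gamma(1)^2 = (5.9342)^2 - (3.245)^2 = 35.21472964 - 10.530025 = 24.68470464
  phi_hat_1 = [gamma(1) gamma(0) - gamma(1) gamma(2)] / det = [(3.245)(5.9342) - (3.245)(0.9591)] / 24.68470464 = 16.1441995 / 24.68470464 = 0.654
  phi_hat_2 = [gamma(0) gamma(2) - gamma(1)^2] / det = [(5.9342)(0.9591) - (3.245)^2] / 24.68470464 = -4.83853378 / 24.68470464 = -0.196
So phi_hat = [0.6540, -0.1960].
Therefore phi_hat_2 = -0.1960.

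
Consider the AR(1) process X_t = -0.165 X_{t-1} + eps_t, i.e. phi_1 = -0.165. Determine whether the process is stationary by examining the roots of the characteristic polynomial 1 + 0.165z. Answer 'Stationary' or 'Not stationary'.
\text{Stationary}

The AR(p) characteristic polynomial is P(z) = 1 + 0.165z.
Stationarity requires all roots to lie outside the unit circle, i.e. |z| > 1 for every root.
This is linear in z: 1 + (0.165) z = 0  =>  z = -1/(0.165) = -6.060606,  |z| = 6.060606.
Moduli of all roots: 6.0606.
All moduli strictly greater than 1? Yes.
Verdict: Stationary.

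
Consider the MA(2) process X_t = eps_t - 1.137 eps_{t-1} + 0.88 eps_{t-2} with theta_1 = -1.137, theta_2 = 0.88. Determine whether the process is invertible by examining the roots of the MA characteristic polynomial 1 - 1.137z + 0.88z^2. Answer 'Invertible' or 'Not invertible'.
\text{Invertible}

The MA(q) characteristic polynomial is P(z) = 1 - 1.137z + 0.88z^2.
Invertibility requires all roots to lie outside the unit circle, i.e. |z| > 1 for every root.
Set 1 + (-1.137) z + (0.88) z^2 = 0, i.e. a z^2 + b z + c = 0 with a = 0.88, b = -1.137, c = 1.
Discriminant D = b^2 - 4ac = (-1.137)^2 - 4*(0.88)*1 = 1.292769 - (3.52) = -2.227231.
D < 0, so the roots are the complex-conjugate pair z = (-b +/- i sqrt(-D)) / (2a) = 0.646 +/- 0.8479i.
For a conjugate pair |z|^2 = z * conj(z) = (product of roots) = c/a = 1/(0.88) = 1.136364, so |z| = sqrt(1.136364) = 1.066 for both roots.
Moduli of all roots: 1.0660, 1.0660.
All moduli strictly greater than 1? Yes.
Verdict: Invertible.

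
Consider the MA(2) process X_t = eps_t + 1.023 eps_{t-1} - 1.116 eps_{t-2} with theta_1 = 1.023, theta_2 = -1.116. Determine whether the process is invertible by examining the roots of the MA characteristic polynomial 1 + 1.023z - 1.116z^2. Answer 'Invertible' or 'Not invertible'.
\text{Not invertible}

The MA(q) characteristic polynomial is P(z) = 1 + 1.023z - 1.116z^2.
Invertibility requires all roots to lie outside the unit circle, i.e. |z| > 1 for every root.
Set 1 + (1.023) z + (-1.116) z^2 = 0, i.e. a z^2 + b z + c = 0 with a = -1.116, b = 1.023, c = 1.
Discriminant D = b^2 - 4ac = (1.023)^2 - 4*(-1.116)*1 = 1.046529 - (-4.464) = 5.510529.
D >= 0, so the roots are real: z = (-b +/- sqrt(D)) / (2a) = (-1.023 +/- 2.347452) / (-2.232).
  z_1 = (-1.023 + 2.347452) / (-2.232) = -0.5934,   |z_1| = 0.5934.
  z_2 = (-1.023 - 2.347452) / (-2.232) = 1.5101,   |z_2| = 1.5101.
Moduli of all roots: 0.5934, 1.5101.
All moduli strictly greater than 1? No.
Verdict: Not invertible.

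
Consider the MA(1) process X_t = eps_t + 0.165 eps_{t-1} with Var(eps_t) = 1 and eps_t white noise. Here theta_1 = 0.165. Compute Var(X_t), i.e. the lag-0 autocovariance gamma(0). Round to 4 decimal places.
\gamma(0) = 1.0272

For an MA(q) process X_t = eps_t + sum_i theta_i eps_{t-i} with
Var(eps_t) = sigma^2, the variance is
  gamma(0) = sigma^2 * (1 + sum_i theta_i^2).
  sum_i theta_i^2 = (0.165)^2 = 0.027225.
  gamma(0) = 1 * (1 + 0.027225) = 1 * 1.027225 = 1.027225, which rounds to 1.0272.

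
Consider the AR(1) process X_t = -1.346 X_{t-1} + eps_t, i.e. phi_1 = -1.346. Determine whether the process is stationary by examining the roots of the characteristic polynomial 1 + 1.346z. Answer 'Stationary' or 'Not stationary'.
\text{Not stationary}

The AR(p) characteristic polynomial is P(z) = 1 + 1.346z.
Stationarity requires all roots to lie outside the unit circle, i.e. |z| > 1 for every root.
This is linear in z: 1 + (1.346) z = 0  =>  z = -1/(1.346) = -0.742942,  |z| = 0.742942.
Moduli of all roots: 0.7429.
All moduli strictly greater than 1? No.
Verdict: Not stationary.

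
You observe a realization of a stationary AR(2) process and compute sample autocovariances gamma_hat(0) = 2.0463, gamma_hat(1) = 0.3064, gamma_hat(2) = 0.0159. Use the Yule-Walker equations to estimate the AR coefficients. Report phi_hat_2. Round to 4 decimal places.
\hat\phi_{2} = -0.0150

The Yule-Walker equations for an AR(p) process read, in matrix form,
  Gamma_p phi = r_p,   with   (Gamma_p)_{ij} = gamma(|i - j|),
                       (r_p)_i = gamma(i),   i,j = 1..p.
Substitute the sample gammas (Toeplitz matrix and right-hand side of size 2):
  Gamma_p = [[2.0463, 0.3064], [0.3064, 2.0463]]
  r_p     = [0.3064, 0.0159]
Written out:
  2.0463 phi_1 + 0.3064 phi_2 = 0.3064
  0.3064 phi_1 + 2.0463 phi_2 = 0.0159
Solve by Cramer's rule:
  det = gamma(0)^2 - gamma(1)^2 = (2.0463)^2 - (0.3064)^2 = 4.18734369 - 0.09388096 = 4.09346273
  phi_hat_1 = [gamma(1) gamma(0) - gamma(1) gamma(2)] / det = [(0.3064)(2.0463) - (0.3064)(0.0159)] / 4.09346273 = 0.62211456 / 4.09346273 = 0.152
  phi_hat_2 = [gamma(0) gamma(2) - gamma(1)^2] / det = [(2.0463)(0.0159) - (0.3064)^2] / 4.09346273 = -0.06134479 / 4.09346273 = -0.015
So phi_hat = [0.1520, -0.0150].
Therefore phi_hat_2 = -0.0150.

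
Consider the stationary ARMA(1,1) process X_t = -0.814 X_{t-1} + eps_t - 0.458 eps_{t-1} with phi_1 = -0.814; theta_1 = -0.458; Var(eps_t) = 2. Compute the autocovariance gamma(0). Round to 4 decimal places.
\gamma(0) = 11.5908

Multiply the model equation by X_{t-k} and take expectations. With theta_0 = psi_0 = 1 and psi_j the MA(infinity) weights, this gives
  gamma(k) - sum_i phi_i gamma(k-i) = c_k,
  c_k = sigma^2 * sum_{j=k..q} theta_j psi_{j-k}   (c_k = 0 for k > q),
using gamma(-m) = gamma(m).
psi-weights needed (psi_j = theta_j + sum_i phi_i psi_{j-i}):
  psi_1 = theta_1 + phi_1 = -0.458 + (-0.814) = -1.272
Right-hand sides:
  c_0 = sigma^2 (1 + theta_1 psi_1) = 2 * (1 + (-0.458)(-1.272)) = 2 * 1.582576 = 3.165152
  c_1 = sigma^2 theta_1 = 2 * (-0.458) = -0.916
  c_2 = 0
Equations for k = 0 and k = 1 (AR order 1):
  gamma(0) = phi_1 gamma(1) + c_0
  gamma(1) = phi_1 gamma(0) + c_1
Substituting the second into the first: gamma(0) (1 - phi_1^2) = c_0 + phi_1 c_1, so
  gamma(0) = (c_0 + phi_1 c_1) / (1 - phi_1^2) = (3.165152 + (-0.814)(-0.916)) / (1 - (-0.814)^2) = 3.910776 / 0.337404 = 11.590781.
Therefore gamma(0) = 11.5908 (to 4 decimal places).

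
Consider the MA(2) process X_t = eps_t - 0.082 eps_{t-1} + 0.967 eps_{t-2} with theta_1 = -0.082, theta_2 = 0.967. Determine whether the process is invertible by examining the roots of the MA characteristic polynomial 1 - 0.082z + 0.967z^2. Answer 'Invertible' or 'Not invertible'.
\text{Invertible}

The MA(q) characteristic polynomial is P(z) = 1 - 0.082z + 0.967z^2.
Invertibility requires all roots to lie outside the unit circle, i.e. |z| > 1 for every root.
Set 1 + (-0.082) z + (0.967) z^2 = 0, i.e. a z^2 + b z + c = 0 with a = 0.967, b = -0.082, c = 1.
Discriminant D = b^2 - 4ac = (-0.082)^2 - 4*(0.967)*1 = 0.006724 - (3.868) = -3.861276.
D < 0, so the roots are the complex-conjugate pair z = (-b +/- i sqrt(-D)) / (2a) = 0.0424 +/- 1.016i.
For a conjugate pair |z|^2 = z * conj(z) = (product of roots) = c/a = 1/(0.967) = 1.034126, so |z| = sqrt(1.034126) = 1.0169 for both roots.
Moduli of all roots: 1.0169, 1.0169.
All moduli strictly greater than 1? Yes.
Verdict: Invertible.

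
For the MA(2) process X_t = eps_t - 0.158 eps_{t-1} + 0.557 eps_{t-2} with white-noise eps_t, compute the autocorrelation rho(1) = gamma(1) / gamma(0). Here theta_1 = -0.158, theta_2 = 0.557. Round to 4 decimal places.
\rho(1) = -0.1842

For an MA(q) process with theta_0 = 1, the autocovariance is
  gamma(k) = sigma^2 * sum_{i=0..q-k} theta_i * theta_{i+k},
and rho(k) = gamma(k) / gamma(0). Sigma^2 cancels.
  numerator   = (1)*(-0.158) + (-0.158)*(0.557) = -0.246006.
  denominator = (1)^2 + (-0.158)^2 + (0.557)^2 = 1.335213.
  rho(1) = -0.246006 / 1.335213 = -0.1842.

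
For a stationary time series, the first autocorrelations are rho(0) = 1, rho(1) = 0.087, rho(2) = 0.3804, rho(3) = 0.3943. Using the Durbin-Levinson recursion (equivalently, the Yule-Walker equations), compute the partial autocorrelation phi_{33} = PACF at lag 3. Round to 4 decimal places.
\phi_{33} = 0.4000

The PACF at lag k is phi_{kk}, the last component of the solution
to the Yule-Walker system G_k phi = r_k where
  (G_k)_{ij} = rho(|i - j|), (r_k)_i = rho(i), i,j = 1..k.
Equivalently, Durbin-Levinson gives phi_{kk} iteratively:
  phi_{11} = rho(1)
  phi_{kk} = [rho(k) - sum_{j=1..k-1} phi_{k-1,j} rho(k-j)]
            / [1 - sum_{j=1..k-1} phi_{k-1,j} rho(j)],
  phi_{k,j} = phi_{k-1,j} - phi_{kk} phi_{k-1,k-j},  j = 1..k-1.
Step k = 1:
  phi_11 = rho(1) = 0.087.
Step k = 2:
  phi_22 = [rho(2) - phi_11 rho(1)] / [1 - phi_11 rho(1)] = [0.3804 - (0.087)(0.087)] / [1 - (0.087)(0.087)]
         = 0.372831 / 0.992431 = 0.375674.
  Update: phi_21 = phi_11 - phi_22 phi_11 = 0.087 - (0.375674)(0.087) = 0.054316.
Step k = 3:
  phi_33 = [rho(3) - phi_21 rho(2) - phi_22 rho(1)] / [1 - phi_21 rho(1) - phi_22 rho(2)]
    numerator   = 0.3943 - (0.054316)(0.3804) - (0.375674)(0.087) = 0.34095439
    denominator = 1 - (0.054316)(0.087) - (0.375674)(0.3804) = 0.85236791
  phi_33 = 0.34095439 / 0.85236791 = 0.4.
Therefore phi_{33} = 0.4000.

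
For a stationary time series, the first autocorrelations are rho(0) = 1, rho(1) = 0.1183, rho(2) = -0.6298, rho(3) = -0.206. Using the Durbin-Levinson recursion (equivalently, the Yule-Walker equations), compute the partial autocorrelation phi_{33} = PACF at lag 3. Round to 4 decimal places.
\phi_{33} = -0.0099

The PACF at lag k is phi_{kk}, the last component of the solution
to the Yule-Walker system G_k phi = r_k where
  (G_k)_{ij} = rho(|i - j|), (r_k)_i = rho(i), i,j = 1..k.
Equivalently, Durbin-Levinson gives phi_{kk} iteratively:
  phi_{11} = rho(1)
  phi_{kk} = [rho(k) - sum_{j=1..k-1} phi_{k-1,j} rho(k-j)]
            / [1 - sum_{j=1..k-1} phi_{k-1,j} rho(j)],
  phi_{k,j} = phi_{k-1,j} - phi_{kk} phi_{k-1,k-j},  j = 1..k-1.
Step k = 1:
  phi_11 = rho(1) = 0.1183.
Step k = 2:
  phi_22 = [rho(2) - phi_11 rho(1)] / [1 - phi_11 rho(1)] = [-0.6298 - (0.1183)(0.1183)] / [1 - (0.1183)(0.1183)]
         = -0.64379489 / 0.98600511 = -0.652933.
  Update: phi_21 = phi_11 - phi_22 phi_11 = 0.1183 - (-0.652933)(0.1183) = 0.195542.
Step k = 3:
  phi_33 = [rho(3) - phi_21 rho(2) - phi_22 rho(1)] / [1 - phi_21 rho(1) - phi_22 rho(2)]
    numerator   = -0.206 - (0.195542)(-0.6298) - (-0.652933)(0.1183) = -0.00560577
    denominator = 1 - (0.195542)(0.1183) - (-0.652933)(-0.6298) = 0.56565043
  phi_33 = -0.00560577 / 0.56565043 = -0.0099.
Therefore phi_{33} = -0.0099.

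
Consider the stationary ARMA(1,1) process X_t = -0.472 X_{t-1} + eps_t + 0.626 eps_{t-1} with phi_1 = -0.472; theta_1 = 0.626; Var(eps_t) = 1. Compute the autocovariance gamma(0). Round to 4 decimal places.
\gamma(0) = 1.0305

Multiply the model equation by X_{t-k} and take expectations. With theta_0 = psi_0 = 1 and psi_j the MA(infinity) weights, this gives
  gamma(k) - sum_i phi_i gamma(k-i) = c_k,
  c_k = sigma^2 * sum_{j=k..q} theta_j psi_{j-k}   (c_k = 0 for k > q),
using gamma(-m) = gamma(m).
psi-weights needed (psi_j = theta_j + sum_i phi_i psi_{j-i}):
  psi_1 = theta_1 + phi_1 = 0.626 + (-0.472) = 0.154
Right-hand sides:
  c_0 = sigma^2 (1 + theta_1 psi_1) = 1 * (1 + (0.626)(0.154)) = 1 * 1.096404 = 1.096404
  c_1 = sigma^2 theta_1 = 1 * (0.626) = 0.626
  c_2 = 0
Equations for k = 0 and k = 1 (AR order 1):
  gamma(0) = phi_1 gamma(1) + c_0
  gamma(1) = phi_1 gamma(0) + c_1
Substituting the second into the first: gamma(0) (1 - phi_1^2) = c_0 + phi_1 c_1, so
  gamma(0) = (c_0 + phi_1 c_1) / (1 - phi_1^2) = (1.096404 + (-0.472)(0.626)) / (1 - (-0.472)^2) = 0.800932 / 0.777216 = 1.030514.
Therefore gamma(0) = 1.0305 (to 4 decimal places).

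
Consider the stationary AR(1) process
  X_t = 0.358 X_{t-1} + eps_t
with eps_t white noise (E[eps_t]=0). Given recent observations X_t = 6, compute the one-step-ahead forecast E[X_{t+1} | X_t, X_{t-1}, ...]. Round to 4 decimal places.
E[X_{t+1} \mid \mathcal F_t] = 2.1480

For an AR(p) model X_t = c + sum_i phi_i X_{t-i} + eps_t, the
one-step-ahead conditional mean is
  E[X_{t+1} | X_t, ...] = c + sum_i phi_i X_{t+1-i}.
Substitute known values:
  E[X_{t+1} | ...] = (0.358) * (6)
                   = 2.1480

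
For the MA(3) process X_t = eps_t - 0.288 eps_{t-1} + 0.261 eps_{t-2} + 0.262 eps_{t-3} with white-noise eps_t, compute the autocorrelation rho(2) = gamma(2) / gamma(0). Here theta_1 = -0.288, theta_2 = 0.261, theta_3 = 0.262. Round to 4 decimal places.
\rho(2) = 0.1521

For an MA(q) process with theta_0 = 1, the autocovariance is
  gamma(k) = sigma^2 * sum_{i=0..q-k} theta_i * theta_{i+k},
and rho(k) = gamma(k) / gamma(0). Sigma^2 cancels.
  numerator   = (1)*(0.261) + (-0.288)*(0.262) = 0.185544.
  denominator = (1)^2 + (-0.288)^2 + (0.261)^2 + (0.262)^2 = 1.219709.
  rho(2) = 0.185544 / 1.219709 = 0.1521.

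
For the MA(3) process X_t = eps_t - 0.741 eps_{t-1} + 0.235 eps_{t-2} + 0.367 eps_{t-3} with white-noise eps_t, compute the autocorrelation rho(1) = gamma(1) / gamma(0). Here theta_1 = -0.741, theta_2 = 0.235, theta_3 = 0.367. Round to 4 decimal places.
\rho(1) = -0.4766

For an MA(q) process with theta_0 = 1, the autocovariance is
  gamma(k) = sigma^2 * sum_{i=0..q-k} theta_i * theta_{i+k},
and rho(k) = gamma(k) / gamma(0). Sigma^2 cancels.
  numerator   = (1)*(-0.741) + (-0.741)*(0.235) + (0.235)*(0.367) = -0.82889.
  denominator = (1)^2 + (-0.741)^2 + (0.235)^2 + (0.367)^2 = 1.738995.
  rho(1) = -0.82889 / 1.738995 = -0.4766.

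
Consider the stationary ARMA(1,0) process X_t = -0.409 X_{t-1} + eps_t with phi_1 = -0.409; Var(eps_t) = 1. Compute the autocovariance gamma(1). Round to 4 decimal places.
\gamma(1) = -0.4912

Multiply the model equation by X_{t-k} and take expectations. With theta_0 = psi_0 = 1 and psi_j the MA(infinity) weights, this gives
  gamma(k) - sum_i phi_i gamma(k-i) = c_k,
  c_k = sigma^2 * sum_{j=k..q} theta_j psi_{j-k}   (c_k = 0 for k > q),
using gamma(-m) = gamma(m).
Pure AR (q = 0): c_0 = sigma^2 = 1, c_k = 0 for k >= 1.
Equations for k = 0 and k = 1 (AR order 1):
  gamma(0) = phi_1 gamma(1) + c_0
  gamma(1) = phi_1 gamma(0) + c_1
Substituting the second into the first: gamma(0) (1 - phi_1^2) = c_0 + phi_1 c_1, so
  gamma(0) = c_0 / (1 - phi_1^2) = 1 / (1 - (-0.409)^2) = 1 / 0.832719 = 1.200885.
  gamma(1) = phi_1 gamma(0) = (-0.409)(1.200885) = -0.491162.
Therefore gamma(1) = -0.4912 (to 4 decimal places).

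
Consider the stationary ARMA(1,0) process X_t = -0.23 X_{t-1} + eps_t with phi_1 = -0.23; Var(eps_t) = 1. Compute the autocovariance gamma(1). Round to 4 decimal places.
\gamma(1) = -0.2428

Multiply the model equation by X_{t-k} and take expectations. With theta_0 = psi_0 = 1 and psi_j the MA(infinity) weights, this gives
  gamma(k) - sum_i phi_i gamma(k-i) = c_k,
  c_k = sigma^2 * sum_{j=k..q} theta_j psi_{j-k}   (c_k = 0 for k > q),
using gamma(-m) = gamma(m).
Pure AR (q = 0): c_0 = sigma^2 = 1, c_k = 0 for k >= 1.
Equations for k = 0 and k = 1 (AR order 1):
  gamma(0) = phi_1 gamma(1) + c_0
  gamma(1) = phi_1 gamma(0) + c_1
Substituting the second into the first: gamma(0) (1 - phi_1^2) = c_0 + phi_1 c_1, so
  gamma(0) = c_0 / (1 - phi_1^2) = 1 / (1 - (-0.23)^2) = 1 / 0.9471 = 1.055855.
  gamma(1) = phi_1 gamma(0) = (-0.23)(1.055855) = -0.242847.
Therefore gamma(1) = -0.2428 (to 4 decimal places).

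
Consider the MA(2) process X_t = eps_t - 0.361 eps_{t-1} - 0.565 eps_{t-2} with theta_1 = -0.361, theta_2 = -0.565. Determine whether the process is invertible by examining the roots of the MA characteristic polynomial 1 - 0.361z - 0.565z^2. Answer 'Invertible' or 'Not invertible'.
\text{Invertible}

The MA(q) characteristic polynomial is P(z) = 1 - 0.361z - 0.565z^2.
Invertibility requires all roots to lie outside the unit circle, i.e. |z| > 1 for every root.
Set 1 + (-0.361) z + (-0.565) z^2 = 0, i.e. a z^2 + b z + c = 0 with a = -0.565, b = -0.361, c = 1.
Discriminant D = b^2 - 4ac = (-0.361)^2 - 4*(-0.565)*1 = 0.130321 - (-2.26) = 2.390321.
D >= 0, so the roots are real: z = (-b +/- sqrt(D)) / (2a) = (0.361 +/- 1.546066) / (-1.13).
  z_1 = (0.361 + 1.546066) / (-1.13) = -1.6877,   |z_1| = 1.6877.
  z_2 = (0.361 - 1.546066) / (-1.13) = 1.0487,   |z_2| = 1.0487.
Moduli of all roots: 1.6877, 1.0487.
All moduli strictly greater than 1? Yes.
Verdict: Invertible.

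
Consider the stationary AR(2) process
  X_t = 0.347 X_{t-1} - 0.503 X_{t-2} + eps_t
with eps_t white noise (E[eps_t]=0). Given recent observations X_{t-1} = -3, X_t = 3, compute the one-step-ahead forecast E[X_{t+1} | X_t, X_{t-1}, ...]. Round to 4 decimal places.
E[X_{t+1} \mid \mathcal F_t] = 2.5500

For an AR(p) model X_t = c + sum_i phi_i X_{t-i} + eps_t, the
one-step-ahead conditional mean is
  E[X_{t+1} | X_t, ...] = c + sum_i phi_i X_{t+1-i}.
Substitute known values:
  E[X_{t+1} | ...] = (0.347) * (3) + (-0.503) * (-3)
                   = 2.5500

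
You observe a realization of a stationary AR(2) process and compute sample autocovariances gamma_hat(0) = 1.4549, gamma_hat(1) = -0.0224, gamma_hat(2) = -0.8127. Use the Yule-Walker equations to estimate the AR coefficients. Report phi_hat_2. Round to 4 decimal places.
\hat\phi_{2} = -0.5590

The Yule-Walker equations for an AR(p) process read, in matrix form,
  Gamma_p phi = r_p,   with   (Gamma_p)_{ij} = gamma(|i - j|),
                       (r_p)_i = gamma(i),   i,j = 1..p.
Substitute the sample gammas (Toeplitz matrix and right-hand side of size 2):
  Gamma_p = [[1.4549, -0.0224], [-0.0224, 1.4549]]
  r_p     = [-0.0224, -0.8127]
Written out:
  1.4549 phi_1 - 0.0224 phi_2 = -0.0224
  -0.0224 phi_1 + 1.4549 phi_2 = -0.8127
Solve by Cramer's rule:
  det = gamma(0)^2 - gamma(1)^2 = (1.4549)^2 - (-0.0224)^2 = 2.11673401 - 0.00050176 = 2.11623225
  phi_hat_1 = [gamma(1) gamma(0) - gamma(1) gamma(2)] / det = [(-0.0224)(1.4549) - (-0.0224)(-0.8127)] / 2.11623225 = -0.05079424 / 2.11623225 = -0.024
  phi_hat_2 = [gamma(0) gamma(2) - gamma(1)^2] / det = [(1.4549)(-0.8127) - (-0.0224)^2] / 2.11623225 = -1.18289899 / 2.11623225 = -0.559
So phi_hat = [-0.0240, -0.5590].
Therefore phi_hat_2 = -0.5590.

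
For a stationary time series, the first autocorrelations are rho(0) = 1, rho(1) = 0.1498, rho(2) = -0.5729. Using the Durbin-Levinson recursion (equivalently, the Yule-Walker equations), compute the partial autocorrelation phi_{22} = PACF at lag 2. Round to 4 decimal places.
\phi_{22} = -0.6090

The PACF at lag k is phi_{kk}, the last component of the solution
to the Yule-Walker system G_k phi = r_k where
  (G_k)_{ij} = rho(|i - j|), (r_k)_i = rho(i), i,j = 1..k.
Equivalently, Durbin-Levinson gives phi_{kk} iteratively:
  phi_{11} = rho(1)
  phi_{kk} = [rho(k) - sum_{j=1..k-1} phi_{k-1,j} rho(k-j)]
            / [1 - sum_{j=1..k-1} phi_{k-1,j} rho(j)],
  phi_{k,j} = phi_{k-1,j} - phi_{kk} phi_{k-1,k-j},  j = 1..k-1.
Step k = 1:
  phi_11 = rho(1) = 0.1498.
Step k = 2:
  phi_22 = [rho(2) - phi_11 rho(1)] / [1 - phi_11 rho(1)] = [-0.5729 - (0.1498)(0.1498)] / [1 - (0.1498)(0.1498)]
         = -0.59534004 / 0.97755996 = -0.609.
Therefore phi_{22} = -0.6090.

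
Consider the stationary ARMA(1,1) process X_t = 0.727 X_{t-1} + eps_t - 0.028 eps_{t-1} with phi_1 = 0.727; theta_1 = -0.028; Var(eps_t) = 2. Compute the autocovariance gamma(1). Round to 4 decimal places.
\gamma(1) = 2.9048

Multiply the model equation by X_{t-k} and take expectations. With theta_0 = psi_0 = 1 and psi_j the MA(infinity) weights, this gives
  gamma(k) - sum_i phi_i gamma(k-i) = c_k,
  c_k = sigma^2 * sum_{j=k..q} theta_j psi_{j-k}   (c_k = 0 for k > q),
using gamma(-m) = gamma(m).
psi-weights needed (psi_j = theta_j + sum_i phi_i psi_{j-i}):
  psi_1 = theta_1 + phi_1 = -0.028 + (0.727) = 0.699
Right-hand sides:
  c_0 = sigma^2 (1 + theta_1 psi_1) = 2 * (1 + (-0.028)(0.699)) = 2 * 0.980428 = 1.960856
  c_1 = sigma^2 theta_1 = 2 * (-0.028) = -0.056
  c_2 = 0
Equations for k = 0 and k = 1 (AR order 1):
  gamma(0) = phi_1 gamma(1) + c_0
  gamma(1) = phi_1 gamma(0) + c_1
Substituting the second into the first: gamma(0) (1 - phi_1^2) = c_0 + phi_1 c_1, so
  gamma(0) = (c_0 + phi_1 c_1) / (1 - phi_1^2) = (1.960856 + (0.727)(-0.056)) / (1 - (0.727)^2) = 1.920144 / 0.471471 = 4.072666.
  gamma(1) = phi_1 gamma(0) + c_1 = (0.727)(4.072666) + (-0.056) = 2.904828.
Therefore gamma(1) = 2.9048 (to 4 decimal places).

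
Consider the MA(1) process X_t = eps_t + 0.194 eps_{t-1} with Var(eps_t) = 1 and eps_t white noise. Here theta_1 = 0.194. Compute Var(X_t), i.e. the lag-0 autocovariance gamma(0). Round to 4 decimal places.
\gamma(0) = 1.0376

For an MA(q) process X_t = eps_t + sum_i theta_i eps_{t-i} with
Var(eps_t) = sigma^2, the variance is
  gamma(0) = sigma^2 * (1 + sum_i theta_i^2).
  sum_i theta_i^2 = (0.194)^2 = 0.037636.
  gamma(0) = 1 * (1 + 0.037636) = 1 * 1.037636 = 1.037636, which rounds to 1.0376.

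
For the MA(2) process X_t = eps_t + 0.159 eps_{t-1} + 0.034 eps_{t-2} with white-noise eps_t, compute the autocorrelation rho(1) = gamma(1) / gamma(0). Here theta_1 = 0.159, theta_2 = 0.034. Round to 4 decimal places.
\rho(1) = 0.1602

For an MA(q) process with theta_0 = 1, the autocovariance is
  gamma(k) = sigma^2 * sum_{i=0..q-k} theta_i * theta_{i+k},
and rho(k) = gamma(k) / gamma(0). Sigma^2 cancels.
  numerator   = (1)*(0.159) + (0.159)*(0.034) = 0.164406.
  denominator = (1)^2 + (0.159)^2 + (0.034)^2 = 1.026437.
  rho(1) = 0.164406 / 1.026437 = 0.1602.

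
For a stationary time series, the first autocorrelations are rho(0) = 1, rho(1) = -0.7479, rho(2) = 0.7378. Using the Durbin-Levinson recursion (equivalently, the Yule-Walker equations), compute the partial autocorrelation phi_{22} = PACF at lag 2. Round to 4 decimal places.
\phi_{22} = 0.4050

The PACF at lag k is phi_{kk}, the last component of the solution
to the Yule-Walker system G_k phi = r_k where
  (G_k)_{ij} = rho(|i - j|), (r_k)_i = rho(i), i,j = 1..k.
Equivalently, Durbin-Levinson gives phi_{kk} iteratively:
  phi_{11} = rho(1)
  phi_{kk} = [rho(k) - sum_{j=1..k-1} phi_{k-1,j} rho(k-j)]
            / [1 - sum_{j=1..k-1} phi_{k-1,j} rho(j)],
  phi_{k,j} = phi_{k-1,j} - phi_{kk} phi_{k-1,k-j},  j = 1..k-1.
Step k = 1:
  phi_11 = rho(1) = -0.7479.
Step k = 2:
  phi_22 = [rho(2) - phi_11 rho(1)] / [1 - phi_11 rho(1)] = [0.7378 - (-0.7479)(-0.7479)] / [1 - (-0.7479)(-0.7479)]
         = 0.17844559 / 0.44064559 = 0.405.
Therefore phi_{22} = 0.4050.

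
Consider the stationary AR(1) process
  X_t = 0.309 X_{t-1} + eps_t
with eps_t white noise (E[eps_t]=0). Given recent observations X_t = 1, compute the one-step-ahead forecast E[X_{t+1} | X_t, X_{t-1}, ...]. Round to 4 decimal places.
E[X_{t+1} \mid \mathcal F_t] = 0.3090

For an AR(p) model X_t = c + sum_i phi_i X_{t-i} + eps_t, the
one-step-ahead conditional mean is
  E[X_{t+1} | X_t, ...] = c + sum_i phi_i X_{t+1-i}.
Substitute known values:
  E[X_{t+1} | ...] = (0.309) * (1)
                   = 0.3090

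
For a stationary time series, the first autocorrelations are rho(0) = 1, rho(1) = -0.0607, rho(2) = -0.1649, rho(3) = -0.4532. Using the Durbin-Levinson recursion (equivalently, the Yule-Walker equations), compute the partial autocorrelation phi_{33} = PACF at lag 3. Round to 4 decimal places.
\phi_{33} = -0.4910

The PACF at lag k is phi_{kk}, the last component of the solution
to the Yule-Walker system G_k phi = r_k where
  (G_k)_{ij} = rho(|i - j|), (r_k)_i = rho(i), i,j = 1..k.
Equivalently, Durbin-Levinson gives phi_{kk} iteratively:
  phi_{11} = rho(1)
  phi_{kk} = [rho(k) - sum_{j=1..k-1} phi_{k-1,j} rho(k-j)]
            / [1 - sum_{j=1..k-1} phi_{k-1,j} rho(j)],
  phi_{k,j} = phi_{k-1,j} - phi_{kk} phi_{k-1,k-j},  j = 1..k-1.
Step k = 1:
  phi_11 = rho(1) = -0.0607.
Step k = 2:
  phi_22 = [rho(2) - phi_11 rho(1)] / [1 - phi_11 rho(1)] = [-0.1649 - (-0.0607)(-0.0607)] / [1 - (-0.0607)(-0.0607)]
         = -0.16858449 / 0.99631551 = -0.169208.
  Update: phi_21 = phi_11 - phi_22 phi_11 = -0.0607 - (-0.169208)(-0.0607) = -0.070971.
Step k = 3:
  phi_33 = [rho(3) - phi_21 rho(2) - phi_22 rho(1)] / [1 - phi_21 rho(1) - phi_22 rho(2)]
    numerator   = -0.4532 - (-0.070971)(-0.1649) - (-0.169208)(-0.0607) = -0.47517403
    denominator = 1 - (-0.070971)(-0.0607) - (-0.169208)(-0.1649) = 0.96778968
  phi_33 = -0.47517403 / 0.96778968 = -0.491.
Therefore phi_{33} = -0.4910.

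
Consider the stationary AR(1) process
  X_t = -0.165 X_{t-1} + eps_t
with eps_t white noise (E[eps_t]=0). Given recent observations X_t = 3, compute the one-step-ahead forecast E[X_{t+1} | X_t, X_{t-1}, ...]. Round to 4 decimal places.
E[X_{t+1} \mid \mathcal F_t] = -0.4950

For an AR(p) model X_t = c + sum_i phi_i X_{t-i} + eps_t, the
one-step-ahead conditional mean is
  E[X_{t+1} | X_t, ...] = c + sum_i phi_i X_{t+1-i}.
Substitute known values:
  E[X_{t+1} | ...] = (-0.165) * (3)
                   = -0.4950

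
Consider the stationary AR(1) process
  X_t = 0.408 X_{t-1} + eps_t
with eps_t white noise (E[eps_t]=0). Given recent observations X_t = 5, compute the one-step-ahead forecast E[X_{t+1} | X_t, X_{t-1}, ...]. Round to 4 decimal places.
E[X_{t+1} \mid \mathcal F_t] = 2.0400

For an AR(p) model X_t = c + sum_i phi_i X_{t-i} + eps_t, the
one-step-ahead conditional mean is
  E[X_{t+1} | X_t, ...] = c + sum_i phi_i X_{t+1-i}.
Substitute known values:
  E[X_{t+1} | ...] = (0.408) * (5)
                   = 2.0400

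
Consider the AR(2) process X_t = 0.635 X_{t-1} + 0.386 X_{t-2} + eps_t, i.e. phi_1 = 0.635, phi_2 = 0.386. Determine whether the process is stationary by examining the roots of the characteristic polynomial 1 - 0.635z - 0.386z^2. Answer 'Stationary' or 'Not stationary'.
\text{Not stationary}

The AR(p) characteristic polynomial is P(z) = 1 - 0.635z - 0.386z^2.
Stationarity requires all roots to lie outside the unit circle, i.e. |z| > 1 for every root.
Set 1 + (-0.635) z + (-0.386) z^2 = 0, i.e. a z^2 + b z + c = 0 with a = -0.386, b = -0.635, c = 1.
Discriminant D = b^2 - 4ac = (-0.635)^2 - 4*(-0.386)*1 = 0.403225 - (-1.544) = 1.947225.
D >= 0, so the roots are real: z = (-b +/- sqrt(D)) / (2a) = (0.635 +/- 1.39543) / (-0.772).
  z_1 = (0.635 + 1.39543) / (-0.772) = -2.6301,   |z_1| = 2.6301.
  z_2 = (0.635 - 1.39543) / (-0.772) = 0.985,   |z_2| = 0.985.
Moduli of all roots: 2.6301, 0.9850.
All moduli strictly greater than 1? No.
Verdict: Not stationary.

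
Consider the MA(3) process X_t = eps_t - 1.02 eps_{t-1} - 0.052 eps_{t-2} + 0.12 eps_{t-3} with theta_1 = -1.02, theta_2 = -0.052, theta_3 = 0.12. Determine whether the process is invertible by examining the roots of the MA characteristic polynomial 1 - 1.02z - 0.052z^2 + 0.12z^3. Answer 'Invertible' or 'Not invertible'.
\text{Invertible}

The MA(q) characteristic polynomial is P(z) = 1 - 1.02z - 0.052z^2 + 0.12z^3.
Invertibility requires all roots to lie outside the unit circle, i.e. |z| > 1 for every root.
Degree 3: look for a simple real root z0 first, then factor out (1 - z/z0) and solve the remaining quadratic.
Testing z0 = 2.5: P(2.5) = 1 + (-1.02)(2.5) + (-0.052)(2.5)^2 + (0.12)(2.5)^3
  = 1 + (-2.55) + (-0.325) + (1.875) = 0.  So z_0 = 2.5 is a root, |z_0| = 2.5.
Divide out the factor (1 - 0.4 z) = (1 - z/z0) (since 1/z0 = 0.4):
  P(z) = (1 - 0.4 z)(1 + (-0.62) z + (-0.3) z^2)
  [check: z-coef -0.62 - (0.4) = -1.02; z^2-coef -0.3 - (0.4)(-0.62) = -0.052; z^3-coef -(0.4)(-0.3) = 0.12.]
Remaining roots from the quadratic factor 1 + (-0.62) z + (-0.3) z^2:
  Set 1 + (-0.62) z + (-0.3) z^2 = 0, i.e. a z^2 + b z + c = 0 with a = -0.3, b = -0.62, c = 1.
  Discriminant D = b^2 - 4ac = (-0.62)^2 - 4*(-0.3)*1 = 0.3844 - (-1.2) = 1.5844.
  D >= 0, so the roots are real: z = (-b +/- sqrt(D)) / (2a) = (0.62 +/- 1.25873) / (-0.6).
    z_1 = (0.62 + 1.25873) / (-0.6) = -3.1312,   |z_1| = 3.1312.
    z_2 = (0.62 - 1.25873) / (-0.6) = 1.0645,   |z_2| = 1.0645.
Moduli of all roots: 2.5000, 3.1312, 1.0645.
All moduli strictly greater than 1? Yes.
Verdict: Invertible.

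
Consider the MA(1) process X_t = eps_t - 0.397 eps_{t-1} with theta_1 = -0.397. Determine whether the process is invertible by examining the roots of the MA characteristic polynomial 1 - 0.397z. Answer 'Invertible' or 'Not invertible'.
\text{Invertible}

The MA(q) characteristic polynomial is P(z) = 1 - 0.397z.
Invertibility requires all roots to lie outside the unit circle, i.e. |z| > 1 for every root.
This is linear in z: 1 + (-0.397) z = 0  =>  z = -1/(-0.397) = 2.518892,  |z| = 2.518892.
Moduli of all roots: 2.5189.
All moduli strictly greater than 1? Yes.
Verdict: Invertible.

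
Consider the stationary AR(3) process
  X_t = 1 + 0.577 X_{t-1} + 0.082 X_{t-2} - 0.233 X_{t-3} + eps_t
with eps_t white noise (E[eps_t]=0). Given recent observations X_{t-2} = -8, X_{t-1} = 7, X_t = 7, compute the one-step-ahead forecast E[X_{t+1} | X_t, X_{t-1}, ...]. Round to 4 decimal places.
E[X_{t+1} \mid \mathcal F_t] = 7.4770

For an AR(p) model X_t = c + sum_i phi_i X_{t-i} + eps_t, the
one-step-ahead conditional mean is
  E[X_{t+1} | X_t, ...] = c + sum_i phi_i X_{t+1-i}.
Substitute known values:
  E[X_{t+1} | ...] = 1 + (0.577) * (7) + (0.082) * (7) + (-0.233) * (-8)
                   = 7.4770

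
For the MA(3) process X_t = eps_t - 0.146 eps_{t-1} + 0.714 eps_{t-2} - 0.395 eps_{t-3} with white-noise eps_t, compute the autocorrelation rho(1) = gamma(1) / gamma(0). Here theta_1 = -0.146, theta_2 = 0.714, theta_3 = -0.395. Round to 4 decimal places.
\rho(1) = -0.3155

For an MA(q) process with theta_0 = 1, the autocovariance is
  gamma(k) = sigma^2 * sum_{i=0..q-k} theta_i * theta_{i+k},
and rho(k) = gamma(k) / gamma(0). Sigma^2 cancels.
  numerator   = (1)*(-0.146) + (-0.146)*(0.714) + (0.714)*(-0.395) = -0.532274.
  denominator = (1)^2 + (-0.146)^2 + (0.714)^2 + (-0.395)^2 = 1.687137.
  rho(1) = -0.532274 / 1.687137 = -0.3155.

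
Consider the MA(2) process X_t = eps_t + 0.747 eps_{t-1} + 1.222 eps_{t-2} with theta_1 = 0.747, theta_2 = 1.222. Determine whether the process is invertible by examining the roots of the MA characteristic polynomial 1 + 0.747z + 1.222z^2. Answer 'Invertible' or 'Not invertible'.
\text{Not invertible}

The MA(q) characteristic polynomial is P(z) = 1 + 0.747z + 1.222z^2.
Invertibility requires all roots to lie outside the unit circle, i.e. |z| > 1 for every root.
Set 1 + (0.747) z + (1.222) z^2 = 0, i.e. a z^2 + b z + c = 0 with a = 1.222, b = 0.747, c = 1.
Discriminant D = b^2 - 4ac = (0.747)^2 - 4*(1.222)*1 = 0.558009 - (4.888) = -4.329991.
D < 0, so the roots are the complex-conjugate pair z = (-b +/- i sqrt(-D)) / (2a) = -0.3056 +/- 0.8514i.
For a conjugate pair |z|^2 = z * conj(z) = (product of roots) = c/a = 1/(1.222) = 0.818331, so |z| = sqrt(0.818331) = 0.9046 for both roots.
Moduli of all roots: 0.9046, 0.9046.
All moduli strictly greater than 1? No.
Verdict: Not invertible.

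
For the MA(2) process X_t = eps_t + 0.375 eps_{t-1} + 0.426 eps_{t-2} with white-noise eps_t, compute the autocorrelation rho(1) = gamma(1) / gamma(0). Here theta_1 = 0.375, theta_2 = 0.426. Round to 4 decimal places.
\rho(1) = 0.4045

For an MA(q) process with theta_0 = 1, the autocovariance is
  gamma(k) = sigma^2 * sum_{i=0..q-k} theta_i * theta_{i+k},
and rho(k) = gamma(k) / gamma(0). Sigma^2 cancels.
  numerator   = (1)*(0.375) + (0.375)*(0.426) = 0.53475.
  denominator = (1)^2 + (0.375)^2 + (0.426)^2 = 1.322101.
  rho(1) = 0.53475 / 1.322101 = 0.4045.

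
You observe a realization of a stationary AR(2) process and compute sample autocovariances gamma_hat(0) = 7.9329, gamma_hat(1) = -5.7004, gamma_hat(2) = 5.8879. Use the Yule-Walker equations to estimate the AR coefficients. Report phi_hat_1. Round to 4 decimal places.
\hat\phi_{1} = -0.3830

The Yule-Walker equations for an AR(p) process read, in matrix form,
  Gamma_p phi = r_p,   with   (Gamma_p)_{ij} = gamma(|i - j|),
                       (r_p)_i = gamma(i),   i,j = 1..p.
Substitute the sample gammas (Toeplitz matrix and right-hand side of size 2):
  Gamma_p = [[7.9329, -5.7004], [-5.7004, 7.9329]]
  r_p     = [-5.7004, 5.8879]
Written out:
  7.9329 phi_1 - 5.7004 phi_2 = -5.7004
  -5.7004 phi_1 + 7.9329 phi_2 = 5.8879
Solve by Cramer's rule:
  det = gamma(0)^2 - gamma(1)^2 = (7.9329)^2 - (-5.7004)^2 = 62.93090241 - 32.49456016 = 30.43634225
  phi_hat_1 = [gamma(1) gamma(0) - gamma(1) gamma(2)] / det = [(-5.7004)(7.9329) - (-5.7004)(5.8879)] / 30.43634225 = -11.657318 / 30.43634225 = -0.383
  phi_hat_2 = [gamma(0) gamma(2) - gamma(1)^2] / det = [(7.9329)(5.8879) - (-5.7004)^2] / 30.43634225 = 14.21356175 / 30.43634225 = 0.467
So phi_hat = [-0.3830, 0.4670].
Therefore phi_hat_1 = -0.3830.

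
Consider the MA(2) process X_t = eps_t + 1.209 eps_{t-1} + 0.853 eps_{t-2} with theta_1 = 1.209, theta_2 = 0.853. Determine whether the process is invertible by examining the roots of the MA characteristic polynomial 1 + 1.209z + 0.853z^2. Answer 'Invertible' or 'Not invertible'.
\text{Invertible}

The MA(q) characteristic polynomial is P(z) = 1 + 1.209z + 0.853z^2.
Invertibility requires all roots to lie outside the unit circle, i.e. |z| > 1 for every root.
Set 1 + (1.209) z + (0.853) z^2 = 0, i.e. a z^2 + b z + c = 0 with a = 0.853, b = 1.209, c = 1.
Discriminant D = b^2 - 4ac = (1.209)^2 - 4*(0.853)*1 = 1.461681 - (3.412) = -1.950319.
D < 0, so the roots are the complex-conjugate pair z = (-b +/- i sqrt(-D)) / (2a) = -0.7087 +/- 0.8186i.
For a conjugate pair |z|^2 = z * conj(z) = (product of roots) = c/a = 1/(0.853) = 1.172333, so |z| = sqrt(1.172333) = 1.0827 for both roots.
Moduli of all roots: 1.0827, 1.0827.
All moduli strictly greater than 1? Yes.
Verdict: Invertible.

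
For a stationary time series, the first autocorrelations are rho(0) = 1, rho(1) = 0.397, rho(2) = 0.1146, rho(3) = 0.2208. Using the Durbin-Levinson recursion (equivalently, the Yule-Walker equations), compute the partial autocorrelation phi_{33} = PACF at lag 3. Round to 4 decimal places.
\phi_{33} = 0.2300

The PACF at lag k is phi_{kk}, the last component of the solution
to the Yule-Walker system G_k phi = r_k where
  (G_k)_{ij} = rho(|i - j|), (r_k)_i = rho(i), i,j = 1..k.
Equivalently, Durbin-Levinson gives phi_{kk} iteratively:
  phi_{11} = rho(1)
  phi_{kk} = [rho(k) - sum_{j=1..k-1} phi_{k-1,j} rho(k-j)]
            / [1 - sum_{j=1..k-1} phi_{k-1,j} rho(j)],
  phi_{k,j} = phi_{k-1,j} - phi_{kk} phi_{k-1,k-j},  j = 1..k-1.
Step k = 1:
  phi_11 = rho(1) = 0.397.
Step k = 2:
  phi_22 = [rho(2) - phi_11 rho(1)] / [1 - phi_11 rho(1)] = [0.1146 - (0.397)(0.397)] / [1 - (0.397)(0.397)]
         = -0.043009 / 0.842391 = -0.051056.
  Update: phi_21 = phi_11 - phi_22 phi_11 = 0.397 - (-0.051056)(0.397) = 0.417269.
Step k = 3:
  phi_33 = [rho(3) - phi_21 rho(2) - phi_22 rho(1)] / [1 - phi_21 rho(1) - phi_22 rho(2)]
    numerator   = 0.2208 - (0.417269)(0.1146) - (-0.051056)(0.397) = 0.19325013
    denominator = 1 - (0.417269)(0.397) - (-0.051056)(0.1146) = 0.84019514
  phi_33 = 0.19325013 / 0.84019514 = 0.23.
Therefore phi_{33} = 0.2300.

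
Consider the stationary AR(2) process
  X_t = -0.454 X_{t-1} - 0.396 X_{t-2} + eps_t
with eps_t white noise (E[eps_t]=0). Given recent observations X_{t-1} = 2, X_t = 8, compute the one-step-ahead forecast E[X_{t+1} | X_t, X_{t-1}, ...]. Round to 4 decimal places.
E[X_{t+1} \mid \mathcal F_t] = -4.4240

For an AR(p) model X_t = c + sum_i phi_i X_{t-i} + eps_t, the
one-step-ahead conditional mean is
  E[X_{t+1} | X_t, ...] = c + sum_i phi_i X_{t+1-i}.
Substitute known values:
  E[X_{t+1} | ...] = (-0.454) * (8) + (-0.396) * (2)
                   = -4.4240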